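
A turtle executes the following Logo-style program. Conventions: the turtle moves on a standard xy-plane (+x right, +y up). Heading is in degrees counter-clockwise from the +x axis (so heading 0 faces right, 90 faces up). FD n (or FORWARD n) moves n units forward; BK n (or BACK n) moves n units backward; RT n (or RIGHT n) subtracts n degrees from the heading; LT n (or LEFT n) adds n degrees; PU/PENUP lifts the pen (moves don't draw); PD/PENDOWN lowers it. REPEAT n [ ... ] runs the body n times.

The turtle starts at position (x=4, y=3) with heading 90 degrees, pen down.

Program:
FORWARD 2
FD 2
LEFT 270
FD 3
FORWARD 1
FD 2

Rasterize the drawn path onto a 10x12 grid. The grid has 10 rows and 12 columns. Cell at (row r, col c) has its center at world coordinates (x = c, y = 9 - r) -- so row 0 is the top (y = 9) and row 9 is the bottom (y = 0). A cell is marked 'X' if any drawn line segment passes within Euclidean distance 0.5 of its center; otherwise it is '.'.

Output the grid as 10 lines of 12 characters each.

Answer: ............
............
....XXXXXXX.
....X.......
....X.......
....X.......
....X.......
............
............
............

Derivation:
Segment 0: (4,3) -> (4,5)
Segment 1: (4,5) -> (4,7)
Segment 2: (4,7) -> (7,7)
Segment 3: (7,7) -> (8,7)
Segment 4: (8,7) -> (10,7)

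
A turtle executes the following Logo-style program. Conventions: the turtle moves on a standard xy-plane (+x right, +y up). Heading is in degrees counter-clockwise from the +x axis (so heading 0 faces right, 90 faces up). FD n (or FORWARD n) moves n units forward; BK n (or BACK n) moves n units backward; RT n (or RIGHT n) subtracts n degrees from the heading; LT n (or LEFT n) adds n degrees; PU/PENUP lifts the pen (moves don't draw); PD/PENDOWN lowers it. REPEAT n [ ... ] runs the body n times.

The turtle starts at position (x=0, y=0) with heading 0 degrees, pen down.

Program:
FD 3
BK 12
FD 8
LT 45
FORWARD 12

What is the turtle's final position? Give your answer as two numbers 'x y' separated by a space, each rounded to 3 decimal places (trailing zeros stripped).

Executing turtle program step by step:
Start: pos=(0,0), heading=0, pen down
FD 3: (0,0) -> (3,0) [heading=0, draw]
BK 12: (3,0) -> (-9,0) [heading=0, draw]
FD 8: (-9,0) -> (-1,0) [heading=0, draw]
LT 45: heading 0 -> 45
FD 12: (-1,0) -> (7.485,8.485) [heading=45, draw]
Final: pos=(7.485,8.485), heading=45, 4 segment(s) drawn

Answer: 7.485 8.485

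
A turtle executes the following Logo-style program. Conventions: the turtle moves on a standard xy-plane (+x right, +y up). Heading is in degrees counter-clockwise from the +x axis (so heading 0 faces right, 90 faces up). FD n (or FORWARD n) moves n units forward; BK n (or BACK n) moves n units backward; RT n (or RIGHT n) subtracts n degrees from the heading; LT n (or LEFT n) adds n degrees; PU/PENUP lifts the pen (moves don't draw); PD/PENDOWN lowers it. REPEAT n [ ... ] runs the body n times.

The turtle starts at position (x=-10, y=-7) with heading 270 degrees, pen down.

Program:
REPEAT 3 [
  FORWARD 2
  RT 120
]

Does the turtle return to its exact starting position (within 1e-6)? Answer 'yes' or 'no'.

Answer: yes

Derivation:
Executing turtle program step by step:
Start: pos=(-10,-7), heading=270, pen down
REPEAT 3 [
  -- iteration 1/3 --
  FD 2: (-10,-7) -> (-10,-9) [heading=270, draw]
  RT 120: heading 270 -> 150
  -- iteration 2/3 --
  FD 2: (-10,-9) -> (-11.732,-8) [heading=150, draw]
  RT 120: heading 150 -> 30
  -- iteration 3/3 --
  FD 2: (-11.732,-8) -> (-10,-7) [heading=30, draw]
  RT 120: heading 30 -> 270
]
Final: pos=(-10,-7), heading=270, 3 segment(s) drawn

Start position: (-10, -7)
Final position: (-10, -7)
Distance = 0; < 1e-6 -> CLOSED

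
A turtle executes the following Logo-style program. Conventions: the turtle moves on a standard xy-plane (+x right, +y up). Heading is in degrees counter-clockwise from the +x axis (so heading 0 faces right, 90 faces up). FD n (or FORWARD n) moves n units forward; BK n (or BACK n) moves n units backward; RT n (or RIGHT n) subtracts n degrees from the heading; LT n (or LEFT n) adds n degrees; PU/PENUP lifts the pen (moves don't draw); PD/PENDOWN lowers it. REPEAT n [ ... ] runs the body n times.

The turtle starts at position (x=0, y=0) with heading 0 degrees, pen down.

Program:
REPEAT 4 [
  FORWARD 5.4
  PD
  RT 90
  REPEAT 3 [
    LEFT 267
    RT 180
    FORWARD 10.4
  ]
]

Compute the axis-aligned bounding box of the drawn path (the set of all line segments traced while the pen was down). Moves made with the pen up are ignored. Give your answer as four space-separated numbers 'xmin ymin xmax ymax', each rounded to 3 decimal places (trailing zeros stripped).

Executing turtle program step by step:
Start: pos=(0,0), heading=0, pen down
REPEAT 4 [
  -- iteration 1/4 --
  FD 5.4: (0,0) -> (5.4,0) [heading=0, draw]
  PD: pen down
  RT 90: heading 0 -> 270
  REPEAT 3 [
    -- iteration 1/3 --
    LT 267: heading 270 -> 177
    RT 180: heading 177 -> 357
    FD 10.4: (5.4,0) -> (15.786,-0.544) [heading=357, draw]
    -- iteration 2/3 --
    LT 267: heading 357 -> 264
    RT 180: heading 264 -> 84
    FD 10.4: (15.786,-0.544) -> (16.873,9.799) [heading=84, draw]
    -- iteration 3/3 --
    LT 267: heading 84 -> 351
    RT 180: heading 351 -> 171
    FD 10.4: (16.873,9.799) -> (6.601,11.426) [heading=171, draw]
  ]
  -- iteration 2/4 --
  FD 5.4: (6.601,11.426) -> (1.267,12.27) [heading=171, draw]
  PD: pen down
  RT 90: heading 171 -> 81
  REPEAT 3 [
    -- iteration 1/3 --
    LT 267: heading 81 -> 348
    RT 180: heading 348 -> 168
    FD 10.4: (1.267,12.27) -> (-8.905,14.433) [heading=168, draw]
    -- iteration 2/3 --
    LT 267: heading 168 -> 75
    RT 180: heading 75 -> 255
    FD 10.4: (-8.905,14.433) -> (-11.597,4.387) [heading=255, draw]
    -- iteration 3/3 --
    LT 267: heading 255 -> 162
    RT 180: heading 162 -> 342
    FD 10.4: (-11.597,4.387) -> (-1.706,1.173) [heading=342, draw]
  ]
  -- iteration 3/4 --
  FD 5.4: (-1.706,1.173) -> (3.43,-0.495) [heading=342, draw]
  PD: pen down
  RT 90: heading 342 -> 252
  REPEAT 3 [
    -- iteration 1/3 --
    LT 267: heading 252 -> 159
    RT 180: heading 159 -> 339
    FD 10.4: (3.43,-0.495) -> (13.139,-4.222) [heading=339, draw]
    -- iteration 2/3 --
    LT 267: heading 339 -> 246
    RT 180: heading 246 -> 66
    FD 10.4: (13.139,-4.222) -> (17.369,5.278) [heading=66, draw]
    -- iteration 3/3 --
    LT 267: heading 66 -> 333
    RT 180: heading 333 -> 153
    FD 10.4: (17.369,5.278) -> (8.102,10) [heading=153, draw]
  ]
  -- iteration 4/4 --
  FD 5.4: (8.102,10) -> (3.291,12.451) [heading=153, draw]
  PD: pen down
  RT 90: heading 153 -> 63
  REPEAT 3 [
    -- iteration 1/3 --
    LT 267: heading 63 -> 330
    RT 180: heading 330 -> 150
    FD 10.4: (3.291,12.451) -> (-5.716,17.651) [heading=150, draw]
    -- iteration 2/3 --
    LT 267: heading 150 -> 57
    RT 180: heading 57 -> 237
    FD 10.4: (-5.716,17.651) -> (-11.38,8.929) [heading=237, draw]
    -- iteration 3/3 --
    LT 267: heading 237 -> 144
    RT 180: heading 144 -> 324
    FD 10.4: (-11.38,8.929) -> (-2.966,2.816) [heading=324, draw]
  ]
]
Final: pos=(-2.966,2.816), heading=324, 16 segment(s) drawn

Segment endpoints: x in {-11.597, -11.38, -8.905, -5.716, -2.966, -1.706, 0, 1.267, 3.291, 3.43, 5.4, 6.601, 8.102, 13.139, 15.786, 16.873, 17.369}, y in {-4.222, -0.544, -0.495, 0, 1.173, 2.816, 4.387, 5.278, 8.929, 9.799, 10, 11.426, 12.27, 12.451, 14.433, 17.651}
xmin=-11.597, ymin=-4.222, xmax=17.369, ymax=17.651

Answer: -11.597 -4.222 17.369 17.651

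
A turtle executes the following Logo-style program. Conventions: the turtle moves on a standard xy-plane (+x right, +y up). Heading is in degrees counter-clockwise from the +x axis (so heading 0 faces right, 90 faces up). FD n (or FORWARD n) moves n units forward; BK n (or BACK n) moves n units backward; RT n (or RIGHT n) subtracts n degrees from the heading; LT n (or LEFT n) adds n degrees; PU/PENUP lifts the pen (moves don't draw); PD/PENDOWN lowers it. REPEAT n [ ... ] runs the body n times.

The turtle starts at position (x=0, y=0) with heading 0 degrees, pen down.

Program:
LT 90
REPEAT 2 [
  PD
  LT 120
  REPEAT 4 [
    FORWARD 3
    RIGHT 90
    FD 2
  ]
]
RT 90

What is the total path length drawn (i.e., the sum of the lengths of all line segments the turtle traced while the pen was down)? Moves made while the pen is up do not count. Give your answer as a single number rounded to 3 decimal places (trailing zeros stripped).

Executing turtle program step by step:
Start: pos=(0,0), heading=0, pen down
LT 90: heading 0 -> 90
REPEAT 2 [
  -- iteration 1/2 --
  PD: pen down
  LT 120: heading 90 -> 210
  REPEAT 4 [
    -- iteration 1/4 --
    FD 3: (0,0) -> (-2.598,-1.5) [heading=210, draw]
    RT 90: heading 210 -> 120
    FD 2: (-2.598,-1.5) -> (-3.598,0.232) [heading=120, draw]
    -- iteration 2/4 --
    FD 3: (-3.598,0.232) -> (-5.098,2.83) [heading=120, draw]
    RT 90: heading 120 -> 30
    FD 2: (-5.098,2.83) -> (-3.366,3.83) [heading=30, draw]
    -- iteration 3/4 --
    FD 3: (-3.366,3.83) -> (-0.768,5.33) [heading=30, draw]
    RT 90: heading 30 -> 300
    FD 2: (-0.768,5.33) -> (0.232,3.598) [heading=300, draw]
    -- iteration 4/4 --
    FD 3: (0.232,3.598) -> (1.732,1) [heading=300, draw]
    RT 90: heading 300 -> 210
    FD 2: (1.732,1) -> (0,0) [heading=210, draw]
  ]
  -- iteration 2/2 --
  PD: pen down
  LT 120: heading 210 -> 330
  REPEAT 4 [
    -- iteration 1/4 --
    FD 3: (0,0) -> (2.598,-1.5) [heading=330, draw]
    RT 90: heading 330 -> 240
    FD 2: (2.598,-1.5) -> (1.598,-3.232) [heading=240, draw]
    -- iteration 2/4 --
    FD 3: (1.598,-3.232) -> (0.098,-5.83) [heading=240, draw]
    RT 90: heading 240 -> 150
    FD 2: (0.098,-5.83) -> (-1.634,-4.83) [heading=150, draw]
    -- iteration 3/4 --
    FD 3: (-1.634,-4.83) -> (-4.232,-3.33) [heading=150, draw]
    RT 90: heading 150 -> 60
    FD 2: (-4.232,-3.33) -> (-3.232,-1.598) [heading=60, draw]
    -- iteration 4/4 --
    FD 3: (-3.232,-1.598) -> (-1.732,1) [heading=60, draw]
    RT 90: heading 60 -> 330
    FD 2: (-1.732,1) -> (0,0) [heading=330, draw]
  ]
]
RT 90: heading 330 -> 240
Final: pos=(0,0), heading=240, 16 segment(s) drawn

Segment lengths:
  seg 1: (0,0) -> (-2.598,-1.5), length = 3
  seg 2: (-2.598,-1.5) -> (-3.598,0.232), length = 2
  seg 3: (-3.598,0.232) -> (-5.098,2.83), length = 3
  seg 4: (-5.098,2.83) -> (-3.366,3.83), length = 2
  seg 5: (-3.366,3.83) -> (-0.768,5.33), length = 3
  seg 6: (-0.768,5.33) -> (0.232,3.598), length = 2
  seg 7: (0.232,3.598) -> (1.732,1), length = 3
  seg 8: (1.732,1) -> (0,0), length = 2
  seg 9: (0,0) -> (2.598,-1.5), length = 3
  seg 10: (2.598,-1.5) -> (1.598,-3.232), length = 2
  seg 11: (1.598,-3.232) -> (0.098,-5.83), length = 3
  seg 12: (0.098,-5.83) -> (-1.634,-4.83), length = 2
  seg 13: (-1.634,-4.83) -> (-4.232,-3.33), length = 3
  seg 14: (-4.232,-3.33) -> (-3.232,-1.598), length = 2
  seg 15: (-3.232,-1.598) -> (-1.732,1), length = 3
  seg 16: (-1.732,1) -> (0,0), length = 2
Total = 40

Answer: 40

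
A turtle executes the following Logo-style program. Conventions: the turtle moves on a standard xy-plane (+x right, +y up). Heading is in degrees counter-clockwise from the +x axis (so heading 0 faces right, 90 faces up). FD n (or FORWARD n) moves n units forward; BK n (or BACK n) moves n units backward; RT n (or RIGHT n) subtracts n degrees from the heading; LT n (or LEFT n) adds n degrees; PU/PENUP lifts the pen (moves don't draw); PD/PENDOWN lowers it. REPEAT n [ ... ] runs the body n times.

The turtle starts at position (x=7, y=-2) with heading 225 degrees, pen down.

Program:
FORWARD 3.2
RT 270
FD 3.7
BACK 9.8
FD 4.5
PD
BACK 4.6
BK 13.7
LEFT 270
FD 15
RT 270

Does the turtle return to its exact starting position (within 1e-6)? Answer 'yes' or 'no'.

Executing turtle program step by step:
Start: pos=(7,-2), heading=225, pen down
FD 3.2: (7,-2) -> (4.737,-4.263) [heading=225, draw]
RT 270: heading 225 -> 315
FD 3.7: (4.737,-4.263) -> (7.354,-6.879) [heading=315, draw]
BK 9.8: (7.354,-6.879) -> (0.424,0.051) [heading=315, draw]
FD 4.5: (0.424,0.051) -> (3.606,-3.131) [heading=315, draw]
PD: pen down
BK 4.6: (3.606,-3.131) -> (0.353,0.121) [heading=315, draw]
BK 13.7: (0.353,0.121) -> (-9.334,9.809) [heading=315, draw]
LT 270: heading 315 -> 225
FD 15: (-9.334,9.809) -> (-19.941,-0.798) [heading=225, draw]
RT 270: heading 225 -> 315
Final: pos=(-19.941,-0.798), heading=315, 7 segment(s) drawn

Start position: (7, -2)
Final position: (-19.941, -0.798)
Distance = 26.968; >= 1e-6 -> NOT closed

Answer: no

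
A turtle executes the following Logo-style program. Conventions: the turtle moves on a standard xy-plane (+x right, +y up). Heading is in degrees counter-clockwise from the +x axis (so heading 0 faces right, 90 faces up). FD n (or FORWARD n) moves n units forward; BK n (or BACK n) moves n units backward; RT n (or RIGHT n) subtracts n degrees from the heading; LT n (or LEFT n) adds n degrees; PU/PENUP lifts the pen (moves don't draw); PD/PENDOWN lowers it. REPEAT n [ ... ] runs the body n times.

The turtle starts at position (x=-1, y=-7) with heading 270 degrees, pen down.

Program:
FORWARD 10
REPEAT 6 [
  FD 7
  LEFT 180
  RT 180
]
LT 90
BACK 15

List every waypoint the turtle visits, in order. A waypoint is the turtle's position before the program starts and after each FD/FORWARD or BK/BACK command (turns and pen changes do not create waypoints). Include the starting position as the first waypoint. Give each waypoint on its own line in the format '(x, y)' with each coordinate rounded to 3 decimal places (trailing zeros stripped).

Answer: (-1, -7)
(-1, -17)
(-1, -24)
(-1, -31)
(-1, -38)
(-1, -45)
(-1, -52)
(-1, -59)
(-16, -59)

Derivation:
Executing turtle program step by step:
Start: pos=(-1,-7), heading=270, pen down
FD 10: (-1,-7) -> (-1,-17) [heading=270, draw]
REPEAT 6 [
  -- iteration 1/6 --
  FD 7: (-1,-17) -> (-1,-24) [heading=270, draw]
  LT 180: heading 270 -> 90
  RT 180: heading 90 -> 270
  -- iteration 2/6 --
  FD 7: (-1,-24) -> (-1,-31) [heading=270, draw]
  LT 180: heading 270 -> 90
  RT 180: heading 90 -> 270
  -- iteration 3/6 --
  FD 7: (-1,-31) -> (-1,-38) [heading=270, draw]
  LT 180: heading 270 -> 90
  RT 180: heading 90 -> 270
  -- iteration 4/6 --
  FD 7: (-1,-38) -> (-1,-45) [heading=270, draw]
  LT 180: heading 270 -> 90
  RT 180: heading 90 -> 270
  -- iteration 5/6 --
  FD 7: (-1,-45) -> (-1,-52) [heading=270, draw]
  LT 180: heading 270 -> 90
  RT 180: heading 90 -> 270
  -- iteration 6/6 --
  FD 7: (-1,-52) -> (-1,-59) [heading=270, draw]
  LT 180: heading 270 -> 90
  RT 180: heading 90 -> 270
]
LT 90: heading 270 -> 0
BK 15: (-1,-59) -> (-16,-59) [heading=0, draw]
Final: pos=(-16,-59), heading=0, 8 segment(s) drawn
Waypoints (9 total):
(-1, -7)
(-1, -17)
(-1, -24)
(-1, -31)
(-1, -38)
(-1, -45)
(-1, -52)
(-1, -59)
(-16, -59)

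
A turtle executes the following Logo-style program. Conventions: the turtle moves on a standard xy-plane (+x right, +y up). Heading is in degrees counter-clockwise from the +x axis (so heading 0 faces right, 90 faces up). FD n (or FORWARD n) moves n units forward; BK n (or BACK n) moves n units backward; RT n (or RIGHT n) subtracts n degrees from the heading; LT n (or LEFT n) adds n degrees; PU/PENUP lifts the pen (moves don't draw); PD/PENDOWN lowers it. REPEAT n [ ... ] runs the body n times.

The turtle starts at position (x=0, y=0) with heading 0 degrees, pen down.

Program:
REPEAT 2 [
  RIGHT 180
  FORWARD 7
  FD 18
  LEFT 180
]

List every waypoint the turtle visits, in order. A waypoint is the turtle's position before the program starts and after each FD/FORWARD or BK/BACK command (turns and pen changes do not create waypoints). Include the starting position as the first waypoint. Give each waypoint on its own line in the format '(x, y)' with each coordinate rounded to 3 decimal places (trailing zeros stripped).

Executing turtle program step by step:
Start: pos=(0,0), heading=0, pen down
REPEAT 2 [
  -- iteration 1/2 --
  RT 180: heading 0 -> 180
  FD 7: (0,0) -> (-7,0) [heading=180, draw]
  FD 18: (-7,0) -> (-25,0) [heading=180, draw]
  LT 180: heading 180 -> 0
  -- iteration 2/2 --
  RT 180: heading 0 -> 180
  FD 7: (-25,0) -> (-32,0) [heading=180, draw]
  FD 18: (-32,0) -> (-50,0) [heading=180, draw]
  LT 180: heading 180 -> 0
]
Final: pos=(-50,0), heading=0, 4 segment(s) drawn
Waypoints (5 total):
(0, 0)
(-7, 0)
(-25, 0)
(-32, 0)
(-50, 0)

Answer: (0, 0)
(-7, 0)
(-25, 0)
(-32, 0)
(-50, 0)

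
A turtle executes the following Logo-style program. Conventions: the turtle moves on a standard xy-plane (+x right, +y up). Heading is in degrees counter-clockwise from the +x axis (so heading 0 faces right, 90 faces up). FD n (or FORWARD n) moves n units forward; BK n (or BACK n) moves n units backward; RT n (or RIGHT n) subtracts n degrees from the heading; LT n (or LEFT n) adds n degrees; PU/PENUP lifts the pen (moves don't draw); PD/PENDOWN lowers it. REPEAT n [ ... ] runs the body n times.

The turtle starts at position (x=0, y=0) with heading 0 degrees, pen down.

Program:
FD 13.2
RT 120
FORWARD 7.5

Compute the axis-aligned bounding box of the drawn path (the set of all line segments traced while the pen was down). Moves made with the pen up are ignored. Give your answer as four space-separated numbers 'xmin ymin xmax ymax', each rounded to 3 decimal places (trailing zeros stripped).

Answer: 0 -6.495 13.2 0

Derivation:
Executing turtle program step by step:
Start: pos=(0,0), heading=0, pen down
FD 13.2: (0,0) -> (13.2,0) [heading=0, draw]
RT 120: heading 0 -> 240
FD 7.5: (13.2,0) -> (9.45,-6.495) [heading=240, draw]
Final: pos=(9.45,-6.495), heading=240, 2 segment(s) drawn

Segment endpoints: x in {0, 9.45, 13.2}, y in {-6.495, 0}
xmin=0, ymin=-6.495, xmax=13.2, ymax=0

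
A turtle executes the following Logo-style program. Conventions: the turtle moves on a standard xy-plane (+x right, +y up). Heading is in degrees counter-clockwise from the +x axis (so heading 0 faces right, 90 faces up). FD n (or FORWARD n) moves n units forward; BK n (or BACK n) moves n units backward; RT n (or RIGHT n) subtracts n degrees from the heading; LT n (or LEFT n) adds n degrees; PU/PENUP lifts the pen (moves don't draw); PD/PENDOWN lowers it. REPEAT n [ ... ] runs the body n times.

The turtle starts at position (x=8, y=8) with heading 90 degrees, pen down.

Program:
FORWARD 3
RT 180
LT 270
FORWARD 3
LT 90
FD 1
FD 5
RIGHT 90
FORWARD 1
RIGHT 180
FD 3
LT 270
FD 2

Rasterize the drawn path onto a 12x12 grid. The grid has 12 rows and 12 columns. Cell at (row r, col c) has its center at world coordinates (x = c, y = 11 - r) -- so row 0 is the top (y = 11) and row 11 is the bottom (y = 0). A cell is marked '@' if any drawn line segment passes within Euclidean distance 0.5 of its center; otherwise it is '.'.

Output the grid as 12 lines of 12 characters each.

Answer: .....@@@@...
.....@..@...
.....@..@...
.....@..@...
.....@......
.....@......
....@@@@....
.......@....
.......@....
............
............
............

Derivation:
Segment 0: (8,8) -> (8,11)
Segment 1: (8,11) -> (5,11)
Segment 2: (5,11) -> (5,10)
Segment 3: (5,10) -> (5,5)
Segment 4: (5,5) -> (4,5)
Segment 5: (4,5) -> (7,5)
Segment 6: (7,5) -> (7,3)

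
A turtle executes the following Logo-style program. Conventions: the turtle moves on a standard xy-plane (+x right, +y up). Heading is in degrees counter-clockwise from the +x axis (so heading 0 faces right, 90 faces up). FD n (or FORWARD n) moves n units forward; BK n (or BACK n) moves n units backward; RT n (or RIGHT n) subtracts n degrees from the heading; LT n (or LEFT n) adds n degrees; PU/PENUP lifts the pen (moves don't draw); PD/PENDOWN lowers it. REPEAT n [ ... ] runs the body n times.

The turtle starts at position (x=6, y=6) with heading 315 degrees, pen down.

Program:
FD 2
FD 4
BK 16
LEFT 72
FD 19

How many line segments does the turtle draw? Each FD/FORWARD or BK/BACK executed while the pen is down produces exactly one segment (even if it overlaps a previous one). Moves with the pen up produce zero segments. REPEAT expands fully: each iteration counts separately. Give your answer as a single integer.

Executing turtle program step by step:
Start: pos=(6,6), heading=315, pen down
FD 2: (6,6) -> (7.414,4.586) [heading=315, draw]
FD 4: (7.414,4.586) -> (10.243,1.757) [heading=315, draw]
BK 16: (10.243,1.757) -> (-1.071,13.071) [heading=315, draw]
LT 72: heading 315 -> 27
FD 19: (-1.071,13.071) -> (15.858,21.697) [heading=27, draw]
Final: pos=(15.858,21.697), heading=27, 4 segment(s) drawn
Segments drawn: 4

Answer: 4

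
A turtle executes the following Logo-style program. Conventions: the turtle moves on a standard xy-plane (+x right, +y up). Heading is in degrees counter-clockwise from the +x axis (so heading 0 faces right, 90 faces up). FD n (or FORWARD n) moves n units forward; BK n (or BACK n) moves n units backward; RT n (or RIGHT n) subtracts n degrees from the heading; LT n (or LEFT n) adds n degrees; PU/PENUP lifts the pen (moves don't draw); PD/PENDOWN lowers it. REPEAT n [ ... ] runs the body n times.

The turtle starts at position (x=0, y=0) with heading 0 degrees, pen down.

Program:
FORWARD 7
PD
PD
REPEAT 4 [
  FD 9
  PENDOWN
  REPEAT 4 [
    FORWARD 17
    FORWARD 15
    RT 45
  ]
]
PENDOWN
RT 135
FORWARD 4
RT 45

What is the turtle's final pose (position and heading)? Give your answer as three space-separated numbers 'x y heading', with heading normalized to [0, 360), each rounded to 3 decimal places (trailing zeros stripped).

Answer: 4.172 -2.828 180

Derivation:
Executing turtle program step by step:
Start: pos=(0,0), heading=0, pen down
FD 7: (0,0) -> (7,0) [heading=0, draw]
PD: pen down
PD: pen down
REPEAT 4 [
  -- iteration 1/4 --
  FD 9: (7,0) -> (16,0) [heading=0, draw]
  PD: pen down
  REPEAT 4 [
    -- iteration 1/4 --
    FD 17: (16,0) -> (33,0) [heading=0, draw]
    FD 15: (33,0) -> (48,0) [heading=0, draw]
    RT 45: heading 0 -> 315
    -- iteration 2/4 --
    FD 17: (48,0) -> (60.021,-12.021) [heading=315, draw]
    FD 15: (60.021,-12.021) -> (70.627,-22.627) [heading=315, draw]
    RT 45: heading 315 -> 270
    -- iteration 3/4 --
    FD 17: (70.627,-22.627) -> (70.627,-39.627) [heading=270, draw]
    FD 15: (70.627,-39.627) -> (70.627,-54.627) [heading=270, draw]
    RT 45: heading 270 -> 225
    -- iteration 4/4 --
    FD 17: (70.627,-54.627) -> (58.607,-66.648) [heading=225, draw]
    FD 15: (58.607,-66.648) -> (48,-77.255) [heading=225, draw]
    RT 45: heading 225 -> 180
  ]
  -- iteration 2/4 --
  FD 9: (48,-77.255) -> (39,-77.255) [heading=180, draw]
  PD: pen down
  REPEAT 4 [
    -- iteration 1/4 --
    FD 17: (39,-77.255) -> (22,-77.255) [heading=180, draw]
    FD 15: (22,-77.255) -> (7,-77.255) [heading=180, draw]
    RT 45: heading 180 -> 135
    -- iteration 2/4 --
    FD 17: (7,-77.255) -> (-5.021,-65.234) [heading=135, draw]
    FD 15: (-5.021,-65.234) -> (-15.627,-54.627) [heading=135, draw]
    RT 45: heading 135 -> 90
    -- iteration 3/4 --
    FD 17: (-15.627,-54.627) -> (-15.627,-37.627) [heading=90, draw]
    FD 15: (-15.627,-37.627) -> (-15.627,-22.627) [heading=90, draw]
    RT 45: heading 90 -> 45
    -- iteration 4/4 --
    FD 17: (-15.627,-22.627) -> (-3.607,-10.607) [heading=45, draw]
    FD 15: (-3.607,-10.607) -> (7,0) [heading=45, draw]
    RT 45: heading 45 -> 0
  ]
  -- iteration 3/4 --
  FD 9: (7,0) -> (16,0) [heading=0, draw]
  PD: pen down
  REPEAT 4 [
    -- iteration 1/4 --
    FD 17: (16,0) -> (33,0) [heading=0, draw]
    FD 15: (33,0) -> (48,0) [heading=0, draw]
    RT 45: heading 0 -> 315
    -- iteration 2/4 --
    FD 17: (48,0) -> (60.021,-12.021) [heading=315, draw]
    FD 15: (60.021,-12.021) -> (70.627,-22.627) [heading=315, draw]
    RT 45: heading 315 -> 270
    -- iteration 3/4 --
    FD 17: (70.627,-22.627) -> (70.627,-39.627) [heading=270, draw]
    FD 15: (70.627,-39.627) -> (70.627,-54.627) [heading=270, draw]
    RT 45: heading 270 -> 225
    -- iteration 4/4 --
    FD 17: (70.627,-54.627) -> (58.607,-66.648) [heading=225, draw]
    FD 15: (58.607,-66.648) -> (48,-77.255) [heading=225, draw]
    RT 45: heading 225 -> 180
  ]
  -- iteration 4/4 --
  FD 9: (48,-77.255) -> (39,-77.255) [heading=180, draw]
  PD: pen down
  REPEAT 4 [
    -- iteration 1/4 --
    FD 17: (39,-77.255) -> (22,-77.255) [heading=180, draw]
    FD 15: (22,-77.255) -> (7,-77.255) [heading=180, draw]
    RT 45: heading 180 -> 135
    -- iteration 2/4 --
    FD 17: (7,-77.255) -> (-5.021,-65.234) [heading=135, draw]
    FD 15: (-5.021,-65.234) -> (-15.627,-54.627) [heading=135, draw]
    RT 45: heading 135 -> 90
    -- iteration 3/4 --
    FD 17: (-15.627,-54.627) -> (-15.627,-37.627) [heading=90, draw]
    FD 15: (-15.627,-37.627) -> (-15.627,-22.627) [heading=90, draw]
    RT 45: heading 90 -> 45
    -- iteration 4/4 --
    FD 17: (-15.627,-22.627) -> (-3.607,-10.607) [heading=45, draw]
    FD 15: (-3.607,-10.607) -> (7,0) [heading=45, draw]
    RT 45: heading 45 -> 0
  ]
]
PD: pen down
RT 135: heading 0 -> 225
FD 4: (7,0) -> (4.172,-2.828) [heading=225, draw]
RT 45: heading 225 -> 180
Final: pos=(4.172,-2.828), heading=180, 38 segment(s) drawn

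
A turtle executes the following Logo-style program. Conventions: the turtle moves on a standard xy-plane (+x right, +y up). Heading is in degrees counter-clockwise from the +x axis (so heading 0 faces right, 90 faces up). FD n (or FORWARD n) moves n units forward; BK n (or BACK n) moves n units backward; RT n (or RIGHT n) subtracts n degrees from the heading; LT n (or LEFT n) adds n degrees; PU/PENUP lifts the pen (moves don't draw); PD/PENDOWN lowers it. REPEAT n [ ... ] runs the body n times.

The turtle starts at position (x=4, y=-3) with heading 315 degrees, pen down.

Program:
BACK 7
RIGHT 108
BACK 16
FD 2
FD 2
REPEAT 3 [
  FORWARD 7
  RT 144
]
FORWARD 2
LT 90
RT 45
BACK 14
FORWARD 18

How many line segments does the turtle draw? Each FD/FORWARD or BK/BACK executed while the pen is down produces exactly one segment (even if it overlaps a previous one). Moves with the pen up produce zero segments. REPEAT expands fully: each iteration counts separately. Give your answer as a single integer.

Executing turtle program step by step:
Start: pos=(4,-3), heading=315, pen down
BK 7: (4,-3) -> (-0.95,1.95) [heading=315, draw]
RT 108: heading 315 -> 207
BK 16: (-0.95,1.95) -> (13.306,9.214) [heading=207, draw]
FD 2: (13.306,9.214) -> (11.524,8.306) [heading=207, draw]
FD 2: (11.524,8.306) -> (9.742,7.398) [heading=207, draw]
REPEAT 3 [
  -- iteration 1/3 --
  FD 7: (9.742,7.398) -> (3.505,4.22) [heading=207, draw]
  RT 144: heading 207 -> 63
  -- iteration 2/3 --
  FD 7: (3.505,4.22) -> (6.683,10.457) [heading=63, draw]
  RT 144: heading 63 -> 279
  -- iteration 3/3 --
  FD 7: (6.683,10.457) -> (7.778,3.543) [heading=279, draw]
  RT 144: heading 279 -> 135
]
FD 2: (7.778,3.543) -> (6.364,4.957) [heading=135, draw]
LT 90: heading 135 -> 225
RT 45: heading 225 -> 180
BK 14: (6.364,4.957) -> (20.364,4.957) [heading=180, draw]
FD 18: (20.364,4.957) -> (2.364,4.957) [heading=180, draw]
Final: pos=(2.364,4.957), heading=180, 10 segment(s) drawn
Segments drawn: 10

Answer: 10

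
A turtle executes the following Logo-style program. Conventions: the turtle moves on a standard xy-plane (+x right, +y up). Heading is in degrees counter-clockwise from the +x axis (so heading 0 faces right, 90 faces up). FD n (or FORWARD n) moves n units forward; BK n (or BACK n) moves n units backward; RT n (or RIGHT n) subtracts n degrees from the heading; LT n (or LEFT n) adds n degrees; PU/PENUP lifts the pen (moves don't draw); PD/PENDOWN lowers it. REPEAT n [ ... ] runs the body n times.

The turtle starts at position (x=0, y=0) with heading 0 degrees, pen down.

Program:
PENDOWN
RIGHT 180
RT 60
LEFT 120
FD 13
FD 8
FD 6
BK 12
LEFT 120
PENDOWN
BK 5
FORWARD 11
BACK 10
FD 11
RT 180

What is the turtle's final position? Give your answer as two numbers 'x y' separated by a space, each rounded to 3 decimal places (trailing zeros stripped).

Answer: -0.5 -12.99

Derivation:
Executing turtle program step by step:
Start: pos=(0,0), heading=0, pen down
PD: pen down
RT 180: heading 0 -> 180
RT 60: heading 180 -> 120
LT 120: heading 120 -> 240
FD 13: (0,0) -> (-6.5,-11.258) [heading=240, draw]
FD 8: (-6.5,-11.258) -> (-10.5,-18.187) [heading=240, draw]
FD 6: (-10.5,-18.187) -> (-13.5,-23.383) [heading=240, draw]
BK 12: (-13.5,-23.383) -> (-7.5,-12.99) [heading=240, draw]
LT 120: heading 240 -> 0
PD: pen down
BK 5: (-7.5,-12.99) -> (-12.5,-12.99) [heading=0, draw]
FD 11: (-12.5,-12.99) -> (-1.5,-12.99) [heading=0, draw]
BK 10: (-1.5,-12.99) -> (-11.5,-12.99) [heading=0, draw]
FD 11: (-11.5,-12.99) -> (-0.5,-12.99) [heading=0, draw]
RT 180: heading 0 -> 180
Final: pos=(-0.5,-12.99), heading=180, 8 segment(s) drawn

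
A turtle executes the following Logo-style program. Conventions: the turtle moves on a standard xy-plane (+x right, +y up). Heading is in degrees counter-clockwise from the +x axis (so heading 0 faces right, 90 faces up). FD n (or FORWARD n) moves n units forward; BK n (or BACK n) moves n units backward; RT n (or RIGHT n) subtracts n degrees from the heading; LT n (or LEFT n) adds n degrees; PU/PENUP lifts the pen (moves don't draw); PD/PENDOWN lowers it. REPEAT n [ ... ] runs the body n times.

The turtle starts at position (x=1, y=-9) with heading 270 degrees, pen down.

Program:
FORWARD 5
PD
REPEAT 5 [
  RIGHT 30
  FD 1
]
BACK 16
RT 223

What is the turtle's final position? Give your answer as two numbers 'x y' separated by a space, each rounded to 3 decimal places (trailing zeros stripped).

Answer: 5.268 -27.856

Derivation:
Executing turtle program step by step:
Start: pos=(1,-9), heading=270, pen down
FD 5: (1,-9) -> (1,-14) [heading=270, draw]
PD: pen down
REPEAT 5 [
  -- iteration 1/5 --
  RT 30: heading 270 -> 240
  FD 1: (1,-14) -> (0.5,-14.866) [heading=240, draw]
  -- iteration 2/5 --
  RT 30: heading 240 -> 210
  FD 1: (0.5,-14.866) -> (-0.366,-15.366) [heading=210, draw]
  -- iteration 3/5 --
  RT 30: heading 210 -> 180
  FD 1: (-0.366,-15.366) -> (-1.366,-15.366) [heading=180, draw]
  -- iteration 4/5 --
  RT 30: heading 180 -> 150
  FD 1: (-1.366,-15.366) -> (-2.232,-14.866) [heading=150, draw]
  -- iteration 5/5 --
  RT 30: heading 150 -> 120
  FD 1: (-2.232,-14.866) -> (-2.732,-14) [heading=120, draw]
]
BK 16: (-2.732,-14) -> (5.268,-27.856) [heading=120, draw]
RT 223: heading 120 -> 257
Final: pos=(5.268,-27.856), heading=257, 7 segment(s) drawn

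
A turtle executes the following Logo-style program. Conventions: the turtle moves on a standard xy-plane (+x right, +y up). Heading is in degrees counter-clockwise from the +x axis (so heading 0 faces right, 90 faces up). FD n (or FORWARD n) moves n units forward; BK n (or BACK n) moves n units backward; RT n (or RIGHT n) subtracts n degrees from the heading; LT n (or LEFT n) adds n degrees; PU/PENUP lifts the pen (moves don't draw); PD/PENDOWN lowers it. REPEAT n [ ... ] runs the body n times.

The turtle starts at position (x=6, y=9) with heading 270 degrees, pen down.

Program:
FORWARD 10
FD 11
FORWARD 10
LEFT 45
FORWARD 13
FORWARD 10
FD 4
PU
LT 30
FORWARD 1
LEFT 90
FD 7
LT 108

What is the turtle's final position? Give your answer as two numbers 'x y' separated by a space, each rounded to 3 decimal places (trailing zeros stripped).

Answer: 27.87 -34.589

Derivation:
Executing turtle program step by step:
Start: pos=(6,9), heading=270, pen down
FD 10: (6,9) -> (6,-1) [heading=270, draw]
FD 11: (6,-1) -> (6,-12) [heading=270, draw]
FD 10: (6,-12) -> (6,-22) [heading=270, draw]
LT 45: heading 270 -> 315
FD 13: (6,-22) -> (15.192,-31.192) [heading=315, draw]
FD 10: (15.192,-31.192) -> (22.263,-38.263) [heading=315, draw]
FD 4: (22.263,-38.263) -> (25.092,-41.092) [heading=315, draw]
PU: pen up
LT 30: heading 315 -> 345
FD 1: (25.092,-41.092) -> (26.058,-41.351) [heading=345, move]
LT 90: heading 345 -> 75
FD 7: (26.058,-41.351) -> (27.87,-34.589) [heading=75, move]
LT 108: heading 75 -> 183
Final: pos=(27.87,-34.589), heading=183, 6 segment(s) drawn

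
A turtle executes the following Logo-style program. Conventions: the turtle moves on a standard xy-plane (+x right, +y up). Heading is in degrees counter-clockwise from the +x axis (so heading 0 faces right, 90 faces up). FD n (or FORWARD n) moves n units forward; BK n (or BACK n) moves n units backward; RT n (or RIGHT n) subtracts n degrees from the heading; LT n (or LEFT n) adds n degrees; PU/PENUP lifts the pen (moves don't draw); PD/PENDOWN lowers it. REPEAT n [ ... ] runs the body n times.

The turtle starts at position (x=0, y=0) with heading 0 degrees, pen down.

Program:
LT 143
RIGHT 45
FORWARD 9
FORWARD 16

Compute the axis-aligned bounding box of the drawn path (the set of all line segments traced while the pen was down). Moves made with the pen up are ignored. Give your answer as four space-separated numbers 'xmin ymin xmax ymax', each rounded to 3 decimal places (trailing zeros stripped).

Answer: -3.479 0 0 24.757

Derivation:
Executing turtle program step by step:
Start: pos=(0,0), heading=0, pen down
LT 143: heading 0 -> 143
RT 45: heading 143 -> 98
FD 9: (0,0) -> (-1.253,8.912) [heading=98, draw]
FD 16: (-1.253,8.912) -> (-3.479,24.757) [heading=98, draw]
Final: pos=(-3.479,24.757), heading=98, 2 segment(s) drawn

Segment endpoints: x in {-3.479, -1.253, 0}, y in {0, 8.912, 24.757}
xmin=-3.479, ymin=0, xmax=0, ymax=24.757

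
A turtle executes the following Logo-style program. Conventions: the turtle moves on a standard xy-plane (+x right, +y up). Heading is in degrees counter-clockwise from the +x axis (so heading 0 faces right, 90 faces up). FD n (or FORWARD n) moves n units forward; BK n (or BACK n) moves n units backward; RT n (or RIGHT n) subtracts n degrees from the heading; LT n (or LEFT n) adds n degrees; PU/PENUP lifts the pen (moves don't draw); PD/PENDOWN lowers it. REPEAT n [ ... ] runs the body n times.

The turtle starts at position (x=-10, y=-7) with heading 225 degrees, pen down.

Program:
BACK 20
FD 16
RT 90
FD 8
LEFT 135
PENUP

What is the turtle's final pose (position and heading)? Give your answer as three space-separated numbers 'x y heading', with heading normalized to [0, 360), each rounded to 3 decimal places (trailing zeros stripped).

Executing turtle program step by step:
Start: pos=(-10,-7), heading=225, pen down
BK 20: (-10,-7) -> (4.142,7.142) [heading=225, draw]
FD 16: (4.142,7.142) -> (-7.172,-4.172) [heading=225, draw]
RT 90: heading 225 -> 135
FD 8: (-7.172,-4.172) -> (-12.828,1.485) [heading=135, draw]
LT 135: heading 135 -> 270
PU: pen up
Final: pos=(-12.828,1.485), heading=270, 3 segment(s) drawn

Answer: -12.828 1.485 270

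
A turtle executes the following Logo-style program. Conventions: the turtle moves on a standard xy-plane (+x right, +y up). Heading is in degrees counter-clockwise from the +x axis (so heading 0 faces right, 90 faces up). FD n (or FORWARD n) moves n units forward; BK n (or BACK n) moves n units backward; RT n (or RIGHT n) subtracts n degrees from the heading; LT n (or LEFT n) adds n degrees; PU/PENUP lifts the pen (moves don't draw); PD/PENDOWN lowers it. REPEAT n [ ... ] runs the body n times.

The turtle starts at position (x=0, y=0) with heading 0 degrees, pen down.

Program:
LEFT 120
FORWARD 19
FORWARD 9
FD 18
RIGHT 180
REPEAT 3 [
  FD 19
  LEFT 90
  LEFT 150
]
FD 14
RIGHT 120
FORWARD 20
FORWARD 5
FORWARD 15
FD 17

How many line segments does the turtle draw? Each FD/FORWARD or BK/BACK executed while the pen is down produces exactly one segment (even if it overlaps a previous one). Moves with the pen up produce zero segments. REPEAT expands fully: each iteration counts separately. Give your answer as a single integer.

Answer: 11

Derivation:
Executing turtle program step by step:
Start: pos=(0,0), heading=0, pen down
LT 120: heading 0 -> 120
FD 19: (0,0) -> (-9.5,16.454) [heading=120, draw]
FD 9: (-9.5,16.454) -> (-14,24.249) [heading=120, draw]
FD 18: (-14,24.249) -> (-23,39.837) [heading=120, draw]
RT 180: heading 120 -> 300
REPEAT 3 [
  -- iteration 1/3 --
  FD 19: (-23,39.837) -> (-13.5,23.383) [heading=300, draw]
  LT 90: heading 300 -> 30
  LT 150: heading 30 -> 180
  -- iteration 2/3 --
  FD 19: (-13.5,23.383) -> (-32.5,23.383) [heading=180, draw]
  LT 90: heading 180 -> 270
  LT 150: heading 270 -> 60
  -- iteration 3/3 --
  FD 19: (-32.5,23.383) -> (-23,39.837) [heading=60, draw]
  LT 90: heading 60 -> 150
  LT 150: heading 150 -> 300
]
FD 14: (-23,39.837) -> (-16,27.713) [heading=300, draw]
RT 120: heading 300 -> 180
FD 20: (-16,27.713) -> (-36,27.713) [heading=180, draw]
FD 5: (-36,27.713) -> (-41,27.713) [heading=180, draw]
FD 15: (-41,27.713) -> (-56,27.713) [heading=180, draw]
FD 17: (-56,27.713) -> (-73,27.713) [heading=180, draw]
Final: pos=(-73,27.713), heading=180, 11 segment(s) drawn
Segments drawn: 11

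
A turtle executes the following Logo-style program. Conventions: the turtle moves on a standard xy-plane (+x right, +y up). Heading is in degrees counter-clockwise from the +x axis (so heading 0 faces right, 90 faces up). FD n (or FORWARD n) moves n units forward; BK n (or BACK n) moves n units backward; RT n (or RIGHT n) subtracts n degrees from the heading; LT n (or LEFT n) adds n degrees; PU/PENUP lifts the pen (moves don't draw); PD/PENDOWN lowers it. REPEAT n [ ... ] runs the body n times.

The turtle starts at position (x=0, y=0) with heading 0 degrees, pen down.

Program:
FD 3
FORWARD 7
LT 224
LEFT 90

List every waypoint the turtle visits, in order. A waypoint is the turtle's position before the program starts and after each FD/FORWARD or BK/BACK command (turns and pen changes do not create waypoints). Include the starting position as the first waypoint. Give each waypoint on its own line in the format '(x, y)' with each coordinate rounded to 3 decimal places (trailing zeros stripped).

Executing turtle program step by step:
Start: pos=(0,0), heading=0, pen down
FD 3: (0,0) -> (3,0) [heading=0, draw]
FD 7: (3,0) -> (10,0) [heading=0, draw]
LT 224: heading 0 -> 224
LT 90: heading 224 -> 314
Final: pos=(10,0), heading=314, 2 segment(s) drawn
Waypoints (3 total):
(0, 0)
(3, 0)
(10, 0)

Answer: (0, 0)
(3, 0)
(10, 0)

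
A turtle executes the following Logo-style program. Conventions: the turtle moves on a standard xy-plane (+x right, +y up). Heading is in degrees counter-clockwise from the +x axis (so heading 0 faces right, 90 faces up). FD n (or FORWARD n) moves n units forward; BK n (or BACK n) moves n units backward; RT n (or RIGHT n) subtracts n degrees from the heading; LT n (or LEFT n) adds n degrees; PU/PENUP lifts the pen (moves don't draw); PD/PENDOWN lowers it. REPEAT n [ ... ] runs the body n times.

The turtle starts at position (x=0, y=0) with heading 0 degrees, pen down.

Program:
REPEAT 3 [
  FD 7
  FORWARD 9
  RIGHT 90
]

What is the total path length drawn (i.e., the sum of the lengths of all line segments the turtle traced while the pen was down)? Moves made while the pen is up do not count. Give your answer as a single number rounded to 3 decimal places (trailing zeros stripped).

Answer: 48

Derivation:
Executing turtle program step by step:
Start: pos=(0,0), heading=0, pen down
REPEAT 3 [
  -- iteration 1/3 --
  FD 7: (0,0) -> (7,0) [heading=0, draw]
  FD 9: (7,0) -> (16,0) [heading=0, draw]
  RT 90: heading 0 -> 270
  -- iteration 2/3 --
  FD 7: (16,0) -> (16,-7) [heading=270, draw]
  FD 9: (16,-7) -> (16,-16) [heading=270, draw]
  RT 90: heading 270 -> 180
  -- iteration 3/3 --
  FD 7: (16,-16) -> (9,-16) [heading=180, draw]
  FD 9: (9,-16) -> (0,-16) [heading=180, draw]
  RT 90: heading 180 -> 90
]
Final: pos=(0,-16), heading=90, 6 segment(s) drawn

Segment lengths:
  seg 1: (0,0) -> (7,0), length = 7
  seg 2: (7,0) -> (16,0), length = 9
  seg 3: (16,0) -> (16,-7), length = 7
  seg 4: (16,-7) -> (16,-16), length = 9
  seg 5: (16,-16) -> (9,-16), length = 7
  seg 6: (9,-16) -> (0,-16), length = 9
Total = 48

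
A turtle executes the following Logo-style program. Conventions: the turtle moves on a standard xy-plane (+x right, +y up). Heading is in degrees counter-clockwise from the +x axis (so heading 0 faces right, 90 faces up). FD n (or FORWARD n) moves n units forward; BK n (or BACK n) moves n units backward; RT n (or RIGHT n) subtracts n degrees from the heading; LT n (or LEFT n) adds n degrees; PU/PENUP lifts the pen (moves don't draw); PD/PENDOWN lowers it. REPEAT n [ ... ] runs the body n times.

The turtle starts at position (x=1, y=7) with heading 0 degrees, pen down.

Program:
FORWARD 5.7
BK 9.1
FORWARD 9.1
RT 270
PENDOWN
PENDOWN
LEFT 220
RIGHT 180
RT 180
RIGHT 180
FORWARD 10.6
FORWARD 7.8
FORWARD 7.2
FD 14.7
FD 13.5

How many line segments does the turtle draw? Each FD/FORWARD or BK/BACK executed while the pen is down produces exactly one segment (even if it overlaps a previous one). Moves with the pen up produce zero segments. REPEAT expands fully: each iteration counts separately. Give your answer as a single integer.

Executing turtle program step by step:
Start: pos=(1,7), heading=0, pen down
FD 5.7: (1,7) -> (6.7,7) [heading=0, draw]
BK 9.1: (6.7,7) -> (-2.4,7) [heading=0, draw]
FD 9.1: (-2.4,7) -> (6.7,7) [heading=0, draw]
RT 270: heading 0 -> 90
PD: pen down
PD: pen down
LT 220: heading 90 -> 310
RT 180: heading 310 -> 130
RT 180: heading 130 -> 310
RT 180: heading 310 -> 130
FD 10.6: (6.7,7) -> (-0.114,15.12) [heading=130, draw]
FD 7.8: (-0.114,15.12) -> (-5.127,21.095) [heading=130, draw]
FD 7.2: (-5.127,21.095) -> (-9.755,26.611) [heading=130, draw]
FD 14.7: (-9.755,26.611) -> (-19.204,37.872) [heading=130, draw]
FD 13.5: (-19.204,37.872) -> (-27.882,48.213) [heading=130, draw]
Final: pos=(-27.882,48.213), heading=130, 8 segment(s) drawn
Segments drawn: 8

Answer: 8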